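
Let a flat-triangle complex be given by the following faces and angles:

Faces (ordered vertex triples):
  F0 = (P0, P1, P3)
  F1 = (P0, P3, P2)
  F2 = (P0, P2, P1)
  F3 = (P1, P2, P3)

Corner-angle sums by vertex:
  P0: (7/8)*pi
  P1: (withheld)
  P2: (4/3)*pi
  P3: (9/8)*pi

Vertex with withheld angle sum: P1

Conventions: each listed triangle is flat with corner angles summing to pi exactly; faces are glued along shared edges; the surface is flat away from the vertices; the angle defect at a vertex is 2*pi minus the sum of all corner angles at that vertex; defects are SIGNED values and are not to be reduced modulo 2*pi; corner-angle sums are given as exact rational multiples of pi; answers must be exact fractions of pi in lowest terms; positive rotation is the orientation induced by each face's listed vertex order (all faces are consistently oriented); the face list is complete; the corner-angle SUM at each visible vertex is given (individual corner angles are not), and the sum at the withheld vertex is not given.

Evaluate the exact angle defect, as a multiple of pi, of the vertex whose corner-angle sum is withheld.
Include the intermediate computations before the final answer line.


V = 4, E = 6, F = 4; chi = V - E + F = 2
Gauss-Bonnet: total defect = 2*pi*chi = 4*pi; visible defects sum to (8/3)*pi

Answer: defect(P1) = (4/3)*pi


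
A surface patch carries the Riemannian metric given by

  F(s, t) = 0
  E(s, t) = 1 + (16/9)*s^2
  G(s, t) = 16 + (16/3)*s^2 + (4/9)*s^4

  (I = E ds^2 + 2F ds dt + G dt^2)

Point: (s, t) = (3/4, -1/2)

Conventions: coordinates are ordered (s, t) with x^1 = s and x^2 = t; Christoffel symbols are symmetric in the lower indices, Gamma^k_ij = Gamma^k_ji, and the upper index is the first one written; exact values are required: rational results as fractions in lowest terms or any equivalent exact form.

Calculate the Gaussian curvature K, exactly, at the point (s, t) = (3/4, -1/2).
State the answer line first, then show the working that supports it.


Answer: K = -8/105

E = 2, F = 0, G = 1225/64, EG - F^2 = 1225/32 at the point
E_s = 8/3, E_t = 0, F_s = 0, F_t = 0, G_s = 35/4, G_t = 0
E_tt = 0, F_st = 0, G_ss = 41/3
Compute both Brioschi determinants and normalise by (EG - F^2)^2.
M1 = [[-E_tt/2 + F_st - G_ss/2, E_s/2, F_s - E_t/2], [F_t - G_s/2, E, F], [G_t/2, F, G]] = [[-41/6, 4/3, 0], [-35/8, 2, 0], [0, 0, 1225/64]]; det M1 = -57575/384
M2 = [[0, E_t/2, G_s/2], [E_t/2, E, F], [G_s/2, F, G]] = [[0, 0, 35/8], [0, 2, 0], [35/8, 0, 1225/64]]; det M2 = -1225/32
det M1 - det M2 = -42875/384; K = -42875/384 / (1225/32)^2 = -8/105


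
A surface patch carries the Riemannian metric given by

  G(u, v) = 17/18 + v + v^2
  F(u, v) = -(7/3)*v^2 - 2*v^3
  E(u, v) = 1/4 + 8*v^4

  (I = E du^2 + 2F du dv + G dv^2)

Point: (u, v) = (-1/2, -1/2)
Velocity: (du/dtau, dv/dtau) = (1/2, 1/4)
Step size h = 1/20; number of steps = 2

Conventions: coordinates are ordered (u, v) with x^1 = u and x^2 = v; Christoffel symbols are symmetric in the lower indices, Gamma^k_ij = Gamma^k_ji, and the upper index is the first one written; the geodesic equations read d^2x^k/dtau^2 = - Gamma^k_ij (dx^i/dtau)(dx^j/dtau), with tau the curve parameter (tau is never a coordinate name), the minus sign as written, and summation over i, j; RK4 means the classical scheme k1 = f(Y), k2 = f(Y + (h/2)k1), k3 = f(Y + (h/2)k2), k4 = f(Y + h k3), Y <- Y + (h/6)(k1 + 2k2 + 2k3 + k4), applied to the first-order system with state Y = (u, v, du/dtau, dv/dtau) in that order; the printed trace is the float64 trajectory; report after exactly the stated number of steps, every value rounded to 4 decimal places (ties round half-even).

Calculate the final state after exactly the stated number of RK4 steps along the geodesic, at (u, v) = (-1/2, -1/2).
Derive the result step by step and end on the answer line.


f(Y) = (du/dtau, dv/dtau, -Gamma^u_ij Y'^i Y'^j, -Gamma^v_ij Y'^i Y'^j) with the Gammas evaluated at the stage position; h = 0.050000; intermediate values shown to 6 dp
step 0: u = -0.5000, v = -0.5000, du/dtau = 0.5000, dv/dtau = 0.2500
step 1:
  k1: at (u, v) = (-0.500000, -0.500000), (du/dtau, dv/dtau) = (0.500000, 0.250000); Gamma_uuu = 1.627119, Gamma_uuv = -3.389831, Gamma_uvv = 1.412429, Gamma_vuu = 3.661017, Gamma_vuv = -1.627119, Gamma_vvv = 0.677966; k1 = (0.500000, 0.250000, 0.352401, -0.550847)
  k2: at (u, v) = (-0.487500, -0.493750), (du/dtau, dv/dtau) = (0.508810, 0.236229); Gamma_uuu = 1.595000, Gamma_uuv = -3.376114, Gamma_uvv = 1.480186, Gamma_vuu = 3.526725, Gamma_vuv = -1.595000, Gamma_vvv = 0.708294; k2 = (0.508810, 0.236229, 0.316062, -0.569127)
  k3: at (u, v) = (-0.487280, -0.494094), (du/dtau, dv/dtau) = (0.507902, 0.235772); Gamma_uuu = 1.596812, Gamma_uuv = -3.376949, Gamma_uvv = 1.476420, Gamma_vuu = 3.534073, Gamma_vuv = -1.596812, Gamma_vvv = 0.706639; k3 = (0.507902, 0.235772, 0.314780, -0.568512)
  k4: at (u, v) = (-0.474605, -0.488211), (du/dtau, dv/dtau) = (0.515739, 0.221574); Gamma_uuu = 1.565168, Gamma_uuv = -3.361385, Gamma_uvv = 1.541286, Gamma_vuu = 3.409314, Gamma_vuv = -1.565168, Gamma_vvv = 0.734644; k4 = (0.515739, 0.221574, 0.276258, -0.585182)
  Y <- Y + (h/6)(k1 + 2k2 + 2k3 + k4): u = -0.4746, v = -0.4882, du/dtau = 0.5158, dv/dtau = 0.2216
step 2:
  k1: at (u, v) = (-0.474590, -0.488204), (du/dtau, dv/dtau) = (0.515753, 0.221572); Gamma_uuu = 1.565124, Gamma_uuv = -3.361362, Gamma_uvv = 1.541373, Gamma_vuu = 3.409148, Gamma_vuv = -1.565124, Gamma_vvv = 0.734681; k1 = (0.515753, 0.221572, 0.276253, -0.585191)
  k2: at (u, v) = (-0.461696, -0.482664), (du/dtau, dv/dtau) = (0.522659, 0.206943); Gamma_uuu = 1.534039, Gamma_uuv = -3.344137, Gamma_uvv = 1.603381, Gamma_vuu = 3.293286, Gamma_vuv = -1.534039, Gamma_vvv = 0.760464; k2 = (0.522659, 0.206943, 0.235684, -0.600358)
  k3: at (u, v) = (-0.461524, -0.483030), (du/dtau, dv/dtau) = (0.521645, 0.206564); Gamma_uuu = 1.536129, Gamma_uuv = -3.345352, Gamma_uvv = 1.599261, Gamma_vuu = 3.300886, Gamma_vuv = -1.536129, Gamma_vvv = 0.758780; k3 = (0.521645, 0.206564, 0.234703, -0.599547)
  k4: at (u, v) = (-0.448508, -0.477875), (du/dtau, dv/dtau) = (0.527488, 0.191595); Gamma_uuu = 1.506194, Gamma_uuv = -3.327190, Gamma_uvv = 1.657635, Gamma_vuu = 3.194426, Gamma_vuv = -1.506194, Gamma_vvv = 0.782236; k4 = (0.527488, 0.191595, 0.192581, -0.613099)
  Y <- Y + (h/6)(k1 + 2k2 + 2k3 + k4): u = -0.4485, v = -0.4779, du/dtau = 0.5275, dv/dtau = 0.1916

Answer: u = -0.4485, v = -0.4779, du/dtau = 0.5275, dv/dtau = 0.1916


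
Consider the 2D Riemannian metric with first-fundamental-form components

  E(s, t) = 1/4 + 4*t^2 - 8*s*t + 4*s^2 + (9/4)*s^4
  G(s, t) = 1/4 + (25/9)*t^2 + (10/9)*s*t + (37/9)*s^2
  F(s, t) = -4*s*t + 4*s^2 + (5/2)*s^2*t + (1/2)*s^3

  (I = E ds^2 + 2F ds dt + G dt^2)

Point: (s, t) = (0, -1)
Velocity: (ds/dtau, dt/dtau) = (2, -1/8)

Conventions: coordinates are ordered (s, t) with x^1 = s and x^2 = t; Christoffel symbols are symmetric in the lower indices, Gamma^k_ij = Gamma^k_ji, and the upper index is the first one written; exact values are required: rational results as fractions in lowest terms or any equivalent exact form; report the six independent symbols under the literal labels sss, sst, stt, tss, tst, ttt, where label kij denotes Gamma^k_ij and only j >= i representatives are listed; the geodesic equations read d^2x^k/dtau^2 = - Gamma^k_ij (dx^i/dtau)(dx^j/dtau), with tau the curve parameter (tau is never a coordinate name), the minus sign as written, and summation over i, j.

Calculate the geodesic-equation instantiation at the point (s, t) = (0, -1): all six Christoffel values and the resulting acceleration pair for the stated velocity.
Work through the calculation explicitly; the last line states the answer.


E = 17/4, F = 0, G = 109/36 at the point
E_s = 8, E_t = -8, F_s = 4, F_t = 0, G_s = -10/9, G_t = -50/9
EG - F^2 = 1853/144;  g^inv = (144/1853) * [[109/36, 0], [0, 17/4]]
first-kind symbols [ij,l] = (1/2)(d_i g_jl + d_j g_il - d_l g_ij): [ss,s] = E_s/2 = 4, [ss,t] = F_s - E_t/2 = 8, [st,s] = E_t/2 = -4, [st,t] = G_s/2 = -5/9, [tt,s] = F_t - G_s/2 = 5/9, [tt,t] = G_t/2 = -25/9
Gamma^s_ij = (G*[ij,s] - F*[ij,t])/(EG - F^2), Gamma^t_ij = (E*[ij,t] - F*[ij,s])/(EG - F^2)
Gamma_sss = 16/17, Gamma_sst = -16/17, Gamma_stt = 20/153, Gamma_tss = 288/109, Gamma_tst = -20/109, Gamma_ttt = -100/109
d^2s/dtau^2 = -(Gamma_sss*(2)^2 + 2*Gamma_sst*(2)*(-1/8) + Gamma_stt*(-1/8)^2) = -10373/2448
d^2t/dtau^2 = -(Gamma_tss*(2)^2 + 2*Gamma_tst*(2)*(-1/8) + Gamma_ttt*(-1/8)^2) = -18567/1744

Answer: Gamma_sss = 16/17, Gamma_sst = -16/17, Gamma_stt = 20/153, Gamma_tss = 288/109, Gamma_tst = -20/109, Gamma_ttt = -100/109; accelerations (d^2s/dtau^2, d^2t/dtau^2) = (-10373/2448, -18567/1744)


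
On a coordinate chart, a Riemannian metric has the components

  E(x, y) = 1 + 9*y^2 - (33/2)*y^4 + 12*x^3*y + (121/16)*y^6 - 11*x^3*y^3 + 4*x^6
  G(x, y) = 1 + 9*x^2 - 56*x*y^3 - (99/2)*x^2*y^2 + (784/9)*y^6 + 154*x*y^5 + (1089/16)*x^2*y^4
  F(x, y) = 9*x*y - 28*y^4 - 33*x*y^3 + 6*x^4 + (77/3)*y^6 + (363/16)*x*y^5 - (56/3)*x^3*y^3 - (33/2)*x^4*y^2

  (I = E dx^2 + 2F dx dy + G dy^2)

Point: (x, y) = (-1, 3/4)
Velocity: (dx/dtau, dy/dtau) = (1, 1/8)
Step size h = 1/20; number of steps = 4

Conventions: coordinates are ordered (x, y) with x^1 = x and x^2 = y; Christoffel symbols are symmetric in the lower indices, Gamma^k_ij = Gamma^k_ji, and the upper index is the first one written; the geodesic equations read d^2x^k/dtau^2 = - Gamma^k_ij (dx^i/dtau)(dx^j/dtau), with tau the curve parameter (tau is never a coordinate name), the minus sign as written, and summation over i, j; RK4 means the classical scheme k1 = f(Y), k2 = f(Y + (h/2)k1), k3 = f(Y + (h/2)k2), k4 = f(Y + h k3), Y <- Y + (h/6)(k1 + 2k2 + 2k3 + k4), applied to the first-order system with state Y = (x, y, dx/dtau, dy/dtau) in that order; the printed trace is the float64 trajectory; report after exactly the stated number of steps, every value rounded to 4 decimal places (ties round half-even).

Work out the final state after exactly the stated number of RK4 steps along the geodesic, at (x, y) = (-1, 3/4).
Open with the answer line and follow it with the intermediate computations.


Answer: x = -0.7926, y = 0.8037, dx/dtau = 1.0497, dy/dtau = 0.3631

f(Y) = (dx/dtau, dy/dtau, -Gamma^x_ij Y'^i Y'^j, -Gamma^y_ij Y'^i Y'^j) with the Gammas evaluated at the stage position; h = 0.050000; intermediate values shown to 6 dp
step 0: x = -1.0000, y = 0.7500, dx/dtau = 1.0000, dy/dtau = 0.1250
step 1:
  k1: at (x, y) = (-1.000000, 0.750000), (dx/dtau, dy/dtau) = (1.000000, 0.125000); Gamma_xxx = -0.768711, Gamma_xxy = 0.210194, Gamma_xyy = 0.432400, Gamma_yxx = -1.939923, Gamma_yxy = 0.530448, Gamma_yyy = 1.091207; k1 = (1.000000, 0.125000, 0.709406, 1.790261)
  k2: at (x, y) = (-0.975000, 0.753125), (dx/dtau, dy/dtau) = (1.017735, 0.169757); Gamma_xxx = -0.616801, Gamma_xxy = 0.181607, Gamma_xyy = 0.407213, Gamma_yxx = -1.884365, Gamma_yxy = 0.554821, Gamma_yyy = 1.244061; k2 = (1.017735, 0.169757, 0.564387, 1.724236)
  k3: at (x, y) = (-0.974557, 0.754244), (dx/dtau, dy/dtau) = (1.014110, 0.168106); Gamma_xxx = -0.613790, Gamma_xxy = 0.182384, Gamma_xyy = 0.409336, Gamma_yxx = -1.880707, Gamma_yxy = 0.558840, Gamma_yyy = 1.254242; k3 = (1.014110, 0.168106, 0.557481, 1.708170)
  k4: at (x, y) = (-0.949295, 0.758405), (dx/dtau, dy/dtau) = (1.027874, 0.210408); Gamma_xxx = -0.474852, Gamma_xxy = 0.153270, Gamma_xyy = 0.371122, Gamma_yxx = -1.804762, Gamma_yxy = 0.582529, Gamma_yyy = 1.410517; k4 = (1.027874, 0.210408, 0.418966, 1.592359)
  Y <- Y + (h/6)(k1 + 2k2 + 2k3 + k4): x = -0.9492, y = 0.7584, dx/dtau = 1.0281, dy/dtau = 0.2104
step 2:
  k1: at (x, y) = (-0.949237, 0.758426), (dx/dtau, dy/dtau) = (1.028101, 0.210395); Gamma_xxx = -0.474552, Gamma_xxy = 0.153214, Gamma_xyy = 0.371045, Gamma_yxx = -1.804544, Gamma_yxy = 0.582617, Gamma_yyy = 1.410945; k1 = (1.028101, 0.210395, 0.418890, 1.592882)
  k2: at (x, y) = (-0.923534, 0.763686), (dx/dtau, dy/dtau) = (1.038573, 0.250217); Gamma_xxx = -0.350720, Gamma_xxy = 0.124151, Gamma_xyy = 0.321612, Gamma_yxx = -1.710997, Gamma_yxy = 0.605673, Gamma_yyy = 1.568992; k2 = (1.038573, 0.250217, 0.293637, 1.432516)
  k3: at (x, y) = (-0.923273, 0.764682), (dx/dtau, dy/dtau) = (1.035442, 0.246208); Gamma_xxx = -0.349615, Gamma_xxy = 0.124688, Gamma_xyy = 0.322881, Gamma_yxx = -1.707569, Gamma_yxy = 0.608994, Gamma_yyy = 1.576999; k3 = (1.035442, 0.246208, 0.291689, 1.424651)
  k4: at (x, y) = (-0.897465, 0.770737), (dx/dtau, dy/dtau) = (1.042685, 0.281628); Gamma_xxx = -0.244948, Gamma_xxy = 0.096343, Gamma_xyy = 0.264569, Gamma_yxx = -1.601881, Gamma_yxy = 0.630054, Gamma_yyy = 1.730199; k4 = (1.042685, 0.281628, 0.188739, 1.234295)
  Y <- Y + (h/6)(k1 + 2k2 + 2k3 + k4): x = -0.8974, y = 0.7708, dx/dtau = 1.0429, dy/dtau = 0.2816
step 3:
  k1: at (x, y) = (-0.897414, 0.770800), (dx/dtau, dy/dtau) = (1.042920, 0.281575); Gamma_xxx = -0.244774, Gamma_xxy = 0.096327, Gamma_xyy = 0.264536, Gamma_yxx = -1.601531, Gamma_yxy = 0.630256, Gamma_yyy = 1.730832; k1 = (1.042920, 0.281575, 0.188688, 1.234567)
  k2: at (x, y) = (-0.871341, 0.777839), (dx/dtau, dy/dtau) = (1.047637, 0.312439); Gamma_xxx = -0.158798, Gamma_xxy = 0.069423, Gamma_xyy = 0.200715, Gamma_yxx = -1.486849, Gamma_yxy = 0.650021, Gamma_yyy = 1.879323; k2 = (1.047637, 0.312439, 0.109247, 1.022893)
  k3: at (x, y) = (-0.871223, 0.778611), (dx/dtau, dy/dtau) = (1.045651, 0.307147); Gamma_xxx = -0.158819, Gamma_xxy = 0.069797, Gamma_xyy = 0.201635, Gamma_yxx = -1.484419, Gamma_yxy = 0.652363, Gamma_yyy = 1.884598; k3 = (1.045651, 0.307147, 0.109796, 1.026214)
  k4: at (x, y) = (-0.845131, 0.786157), (dx/dtau, dy/dtau) = (1.048410, 0.332885); Gamma_xxx = -0.091553, Gamma_xxy = 0.044839, Gamma_xyy = 0.135499, Gamma_yxx = -1.366702, Gamma_yxy = 0.669357, Gamma_yyy = 2.022723; k4 = (1.048410, 0.332885, 0.054319, 0.810874)
  Y <- Y + (h/6)(k1 + 2k2 + 2k3 + k4): x = -0.8451, y = 0.7862, dx/dtau = 1.0486, dy/dtau = 0.3328
step 4:
  k1: at (x, y) = (-0.845098, 0.786247), (dx/dtau, dy/dtau) = (1.048596, 0.332772); Gamma_xxx = -0.091531, Gamma_xxy = 0.044857, Gamma_xyy = 0.135544, Gamma_yxx = -1.366351, Gamma_yxy = 0.669609, Gamma_yyy = 2.023360; k1 = (1.048596, 0.332772, 0.054329, 0.811005)
  k2: at (x, y) = (-0.818883, 0.794566), (dx/dtau, dy/dtau) = (1.049954, 0.353047); Gamma_xxx = -0.040836, Gamma_xxy = 0.022415, Gamma_xyy = 0.070453, Gamma_yxx = -1.247752, Gamma_yxy = 0.684912, Gamma_yyy = 2.152736; k2 = (1.049954, 0.353047, 0.019618, 0.599434)
  k3: at (x, y) = (-0.818849, 0.795073), (dx/dtau, dy/dtau) = (1.049086, 0.347758); Gamma_xxx = -0.041167, Gamma_xxy = 0.022667, Gamma_xyy = 0.071196, Gamma_yxx = -1.246403, Gamma_yxy = 0.686287, Gamma_yyy = 2.155592; k3 = (1.049086, 0.347758, 0.020158, 0.610328)
  k4: at (x, y) = (-0.792643, 0.803635), (dx/dtau, dy/dtau) = (1.049604, 0.363288); Gamma_xxx = -0.004672, Gamma_xxy = 0.002885, Gamma_xyy = 0.009385, Gamma_yxx = -1.131268, Gamma_yxy = 0.698648, Gamma_yyy = 2.272554; k4 = (1.049604, 0.363288, 0.001708, 0.413553)
  Y <- Y + (h/6)(k1 + 2k2 + 2k3 + k4): x = -0.7926, y = 0.8037, dx/dtau = 1.0497, dy/dtau = 0.3631


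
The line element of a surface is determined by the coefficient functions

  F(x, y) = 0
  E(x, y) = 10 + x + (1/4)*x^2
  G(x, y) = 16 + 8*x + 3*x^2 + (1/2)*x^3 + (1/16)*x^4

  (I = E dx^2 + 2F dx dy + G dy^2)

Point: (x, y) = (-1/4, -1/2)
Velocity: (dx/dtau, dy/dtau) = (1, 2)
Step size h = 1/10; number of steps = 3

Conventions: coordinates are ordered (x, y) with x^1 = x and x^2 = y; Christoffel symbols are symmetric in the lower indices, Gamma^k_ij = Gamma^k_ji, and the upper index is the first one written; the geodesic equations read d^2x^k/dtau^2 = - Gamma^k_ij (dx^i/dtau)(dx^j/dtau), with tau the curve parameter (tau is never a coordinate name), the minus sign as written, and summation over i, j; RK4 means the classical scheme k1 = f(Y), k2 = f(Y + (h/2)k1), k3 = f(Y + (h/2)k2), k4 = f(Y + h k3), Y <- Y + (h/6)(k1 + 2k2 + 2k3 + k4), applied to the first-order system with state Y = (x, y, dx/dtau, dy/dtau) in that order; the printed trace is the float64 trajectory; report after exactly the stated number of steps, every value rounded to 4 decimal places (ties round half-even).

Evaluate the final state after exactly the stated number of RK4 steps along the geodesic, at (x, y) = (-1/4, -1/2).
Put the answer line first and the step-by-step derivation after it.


Answer: x = 0.1063, y = 0.0538, dx/dtau = 1.3656, dy/dtau = 1.6796

f(Y) = (dx/dtau, dy/dtau, -Gamma^x_ij Y'^i Y'^j, -Gamma^y_ij Y'^i Y'^j) with the Gammas evaluated at the stage position; h = 0.100000; intermediate values shown to 6 dp
step 0: x = -0.2500, y = -0.5000, dx/dtau = 1.0000, dy/dtau = 2.0000
step 1:
  k1: at (x, y) = (-0.250000, -0.500000), (dx/dtau, dy/dtau) = (1.000000, 2.000000); Gamma_xxx = 0.044800, Gamma_xxy = 0.000000, Gamma_xyy = -0.337400, Gamma_yxx = 0.000000, Gamma_yxy = 0.232365, Gamma_yyy = 0.000000; k1 = (1.000000, 2.000000, 1.304800, -0.929461)
  k2: at (x, y) = (-0.200000, -0.400000), (dx/dtau, dy/dtau) = (1.065240, 1.953527); Gamma_xxx = 0.045872, Gamma_xxy = 0.000000, Gamma_xyy = -0.349541, Gamma_yxx = 0.000000, Gamma_yxy = 0.236220, Gamma_yyy = 0.000000; k2 = (1.065240, 1.953527, 1.281891, -0.983138)
  k3: at (x, y) = (-0.196738, -0.402324), (dx/dtau, dy/dtau) = (1.064095, 1.950843); Gamma_xxx = 0.045941, Gamma_xxy = 0.000000, Gamma_xyy = -0.350340, Gamma_yxx = 0.000000, Gamma_yxy = 0.236466, Gamma_yyy = 0.000000; k3 = (1.064095, 1.950843, 1.281301, -0.981752)
  k4: at (x, y) = (-0.143591, -0.304916), (dx/dtau, dy/dtau) = (1.128130, 1.901825); Gamma_xxx = 0.047062, Gamma_xxy = 0.000000, Gamma_xyy = -0.363464, Gamma_yxx = 0.000000, Gamma_yxy = 0.240370, Gamma_yyy = 0.000000; k4 = (1.128130, 1.901825, 1.254732, -1.031431)
  Y <- Y + (h/6)(k1 + 2k2 + 2k3 + k4): x = -0.1436, y = -0.3048, dx/dtau = 1.1281, dy/dtau = 1.9018
step 2:
  k1: at (x, y) = (-0.143553, -0.304824), (dx/dtau, dy/dtau) = (1.128099, 1.901822); Gamma_xxx = 0.047063, Gamma_xxy = 0.000000, Gamma_xyy = -0.363473, Gamma_yxx = 0.000000, Gamma_yxy = 0.240373, Gamma_yyy = 0.000000; k1 = (1.128099, 1.901822, 1.254764, -1.031412)
  k2: at (x, y) = (-0.087148, -0.209733), (dx/dtau, dy/dtau) = (1.190837, 1.850252); Gamma_xxx = 0.048232, Gamma_xxy = 0.000000, Gamma_xyy = -0.377636, Gamma_yxx = 0.000000, Gamma_yxy = 0.244313, Gamma_yyy = 0.000000; k2 = (1.190837, 1.850252, 1.224413, -1.076614)
  k3: at (x, y) = (-0.084012, -0.212311), (dx/dtau, dy/dtau) = (1.189319, 1.847991); Gamma_xxx = 0.048297, Gamma_xxy = 0.000000, Gamma_xyy = -0.378431, Gamma_yxx = 0.000000, Gamma_yxy = 0.244526, Gamma_yyy = 0.000000; k3 = (1.189319, 1.847991, 1.224054, -1.074866)
  k4: at (x, y) = (-0.024621, -0.120025), (dx/dtau, dy/dtau) = (1.250504, 1.794336); Gamma_xxx = 0.049506, Gamma_xxy = 0.000000, Gamma_xyy = -0.393622, Gamma_yxx = 0.000000, Gamma_yxy = 0.248442, Gamma_yyy = 0.000000; k4 = (1.250504, 1.794336, 1.189906, -1.114921)
  Y <- Y + (h/6)(k1 + 2k2 + 2k3 + k4): x = -0.0246, y = -0.1199, dx/dtau = 1.2505, dy/dtau = 1.7943
step 3:
  k1: at (x, y) = (-0.024571, -0.119947), (dx/dtau, dy/dtau) = (1.250459, 1.794334); Gamma_xxx = 0.049507, Gamma_xxy = 0.000000, Gamma_xyy = -0.393635, Gamma_yxx = 0.000000, Gamma_yxy = 0.248445, Gamma_yyy = 0.000000; k1 = (1.250459, 1.794334, 1.189950, -1.114894)
  k2: at (x, y) = (0.037951, -0.030230), (dx/dtau, dy/dtau) = (1.309956, 1.738589); Gamma_xxx = 0.050754, Gamma_xxy = 0.000000, Gamma_xyy = -0.409924, Gamma_yxx = 0.000000, Gamma_yxy = 0.252327, Gamma_yyy = 0.000000; k2 = (1.309956, 1.738589, 1.151980, -1.149338)
  k3: at (x, y) = (0.040926, -0.033017), (dx/dtau, dy/dtau) = (1.308058, 1.736867); Gamma_xxx = 0.050813, Gamma_xxy = 0.000000, Gamma_xyy = -0.410706, Gamma_yxx = 0.000000, Gamma_yxy = 0.252506, Gamma_yyy = 0.000000; k3 = (1.308058, 1.736867, 1.152039, -1.147347)
  k4: at (x, y) = (0.106234, 0.053740), (dx/dtau, dy/dtau) = (1.365663, 1.679599); Gamma_xxx = 0.052088, Gamma_xxy = 0.000000, Gamma_xyy = -0.428063, Gamma_yxx = 0.000000, Gamma_yxy = 0.256292, Gamma_yyy = 0.000000; k4 = (1.365663, 1.679599, 1.110444, -1.175747)
  Y <- Y + (h/6)(k1 + 2k2 + 2k3 + k4): x = 0.1063, y = 0.0538, dx/dtau = 1.3656, dy/dtau = 1.6796


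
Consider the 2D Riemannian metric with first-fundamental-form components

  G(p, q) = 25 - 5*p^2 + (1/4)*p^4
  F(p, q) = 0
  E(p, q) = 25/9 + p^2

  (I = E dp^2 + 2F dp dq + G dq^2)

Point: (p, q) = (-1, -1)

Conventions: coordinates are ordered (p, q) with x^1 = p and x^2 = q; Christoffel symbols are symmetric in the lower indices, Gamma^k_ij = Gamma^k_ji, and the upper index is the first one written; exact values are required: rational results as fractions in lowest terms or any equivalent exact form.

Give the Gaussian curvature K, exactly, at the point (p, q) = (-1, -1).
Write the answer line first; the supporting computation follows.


Answer: K = 25/578

E = 34/9, F = 0, G = 81/4, EG - F^2 = 153/2 at the point
E_p = -2, E_q = 0, F_p = 0, F_q = 0, G_p = 9, G_q = 0
E_qq = 0, F_pq = 0, G_pp = -7
Brioschi: K = (det M1 - det M2) / (EG - F^2)^2 with the standard first/second-derivative matrices M1, M2.
M1 = [[-E_qq/2 + F_pq - G_pp/2, E_p/2, F_p - E_q/2], [F_q - G_p/2, E, F], [G_q/2, F, G]] = [[7/2, -1, 0], [-9/2, 34/9, 0], [0, 0, 81/4]]; det M1 = 1413/8
M2 = [[0, E_q/2, G_p/2], [E_q/2, E, F], [G_p/2, F, G]] = [[0, 0, 9/2], [0, 34/9, 0], [9/2, 0, 81/4]]; det M2 = -153/2
det M1 - det M2 = 2025/8; K = 2025/8 / (153/2)^2 = 25/578


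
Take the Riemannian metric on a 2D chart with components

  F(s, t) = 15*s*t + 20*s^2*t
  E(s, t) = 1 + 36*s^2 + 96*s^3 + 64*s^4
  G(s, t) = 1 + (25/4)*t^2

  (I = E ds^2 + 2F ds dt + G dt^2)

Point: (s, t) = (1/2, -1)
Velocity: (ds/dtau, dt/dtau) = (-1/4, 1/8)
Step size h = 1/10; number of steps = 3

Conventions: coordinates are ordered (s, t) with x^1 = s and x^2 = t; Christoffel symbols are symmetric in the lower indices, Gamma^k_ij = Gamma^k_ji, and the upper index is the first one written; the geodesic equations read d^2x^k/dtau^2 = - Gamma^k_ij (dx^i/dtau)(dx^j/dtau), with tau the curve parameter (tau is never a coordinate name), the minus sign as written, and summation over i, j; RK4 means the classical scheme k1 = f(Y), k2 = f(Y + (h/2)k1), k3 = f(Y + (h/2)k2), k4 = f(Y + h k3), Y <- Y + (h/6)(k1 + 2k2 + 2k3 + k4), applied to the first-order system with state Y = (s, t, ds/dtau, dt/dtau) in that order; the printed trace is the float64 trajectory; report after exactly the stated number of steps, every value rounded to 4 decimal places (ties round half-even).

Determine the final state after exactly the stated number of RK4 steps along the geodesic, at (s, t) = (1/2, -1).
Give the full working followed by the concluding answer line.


f(Y) = (ds/dtau, dt/dtau, -Gamma^s_ij Y'^i Y'^j, -Gamma^t_ij Y'^i Y'^j) with the Gammas evaluated at the stage position; h = 0.100000; intermediate values shown to 6 dp
step 0: s = 0.5000, t = -1.0000, ds/dtau = -0.2500, dt/dtau = 0.1250
step 1:
  k1: at (s, t) = (0.500000, -1.000000), (ds/dtau, dt/dtau) = (-0.250000, 0.125000); Gamma_sss = 2.170543, Gamma_sst = 0.000000, Gamma_stt = 0.387597, Gamma_tss = -1.085271, Gamma_tst = 0.000000, Gamma_ttt = -0.193798; k1 = (-0.250000, 0.125000, -0.141715, 0.070858)
  k2: at (s, t) = (0.487500, -0.993750), (ds/dtau, dt/dtau) = (-0.257086, 0.128543); Gamma_sss = 2.186203, Gamma_sst = 0.000000, Gamma_stt = 0.396051, Gamma_tss = -1.125376, Gamma_tst = 0.000000, Gamma_ttt = -0.203873; k2 = (-0.257086, 0.128543, -0.151037, 0.077748)
  k3: at (s, t) = (0.487146, -0.993573), (ds/dtau, dt/dtau) = (-0.257552, 0.128887); Gamma_sss = 2.186634, Gamma_sst = 0.000000, Gamma_stt = 0.396292, Gamma_tss = -1.126539, Gamma_tst = 0.000000, Gamma_ttt = -0.204167; k3 = (-0.257552, 0.128887, -0.151629, 0.078118)
  k4: at (s, t) = (0.474245, -0.987111), (ds/dtau, dt/dtau) = (-0.265163, 0.132812); Gamma_sss = 2.201835, Gamma_sst = 0.000000, Gamma_stt = 0.405109, Gamma_tss = -1.169850, Gamma_tst = 0.000000, Gamma_ttt = -0.215237; k4 = (-0.265163, 0.132812, -0.161960, 0.086050)
  Y <- Y + (h/6)(k1 + 2k2 + 2k3 + k4): s = 0.4743, t = -0.9871, ds/dtau = -0.2652, dt/dtau = 0.1328
step 2:
  k1: at (s, t) = (0.474259, -0.987122), (ds/dtau, dt/dtau) = (-0.265150, 0.132811); Gamma_sss = 2.201815, Gamma_sst = 0.000000, Gamma_stt = 0.405098, Gamma_tss = -1.169802, Gamma_tst = 0.000000, Gamma_ttt = -0.215225; k1 = (-0.265150, 0.132811, -0.161943, 0.086039)
  k2: at (s, t) = (0.461002, -0.980482), (ds/dtau, dt/dtau) = (-0.273247, 0.137113); Gamma_sss = 2.216261, Gamma_sst = 0.000000, Gamma_stt = 0.414222, Gamma_tss = -1.216362, Gamma_tst = 0.000000, Gamma_ttt = -0.227340; k2 = (-0.273247, 0.137113, -0.173262, 0.095092)
  k3: at (s, t) = (0.460597, -0.980266), (ds/dtau, dt/dtau) = (-0.273813, 0.137565); Gamma_sss = 2.216693, Gamma_sst = 0.000000, Gamma_stt = 0.414504, Gamma_tss = -1.217809, Gamma_tst = 0.000000, Gamma_ttt = -0.227721; k3 = (-0.273813, 0.137565, -0.174038, 0.095613)
  k4: at (s, t) = (0.446878, -0.973366), (ds/dtau, dt/dtau) = (-0.282554, 0.142372); Gamma_sss = 2.230156, Gamma_sst = 0.000000, Gamma_stt = 0.423983, Gamma_tss = -1.268301, Gamma_tst = 0.000000, Gamma_ttt = -0.241121; k4 = (-0.282554, 0.142372, -0.186642, 0.106144)
  Y <- Y + (h/6)(k1 + 2k2 + 2k3 + k4): s = 0.4469, t = -0.9734, ds/dtau = -0.2825, dt/dtau = 0.1424
step 3:
  k1: at (s, t) = (0.446896, -0.973380), (ds/dtau, dt/dtau) = (-0.282537, 0.142371); Gamma_sss = 2.230134, Gamma_sst = 0.000000, Gamma_stt = 0.423969, Gamma_tss = -1.268239, Gamma_tst = 0.000000, Gamma_ttt = -0.241104; k1 = (-0.282537, 0.142371, -0.186618, 0.106127)
  k2: at (s, t) = (0.432769, -0.966261), (ds/dtau, dt/dtau) = (-0.291867, 0.147677); Gamma_sss = 2.242184, Gamma_sst = 0.000000, Gamma_stt = 0.433715, Gamma_tss = -1.322696, Gamma_tst = 0.000000, Gamma_ttt = -0.255855; k2 = (-0.291867, 0.147677, -0.200463, 0.118256)
  k3: at (s, t) = (0.432302, -0.965996), (ds/dtau, dt/dtau) = (-0.292560, 0.148283); Gamma_sss = 2.242582, Gamma_sst = 0.000000, Gamma_stt = 0.434042, Gamma_tss = -1.324517, Gamma_tst = 0.000000, Gamma_ttt = -0.256355; k3 = (-0.292560, 0.148283, -0.201489, 0.119004)
  k4: at (s, t) = (0.417640, -0.958551), (ds/dtau, dt/dtau) = (-0.302685, 0.154271); Gamma_sss = 2.252793, Gamma_sst = 0.000000, Gamma_stt = 0.444084, Gamma_tss = -1.383809, Gamma_tst = 0.000000, Gamma_ttt = -0.272785; k4 = (-0.302685, 0.154271, -0.216966, 0.133275)
  Y <- Y + (h/6)(k1 + 2k2 + 2k3 + k4): s = 0.4177, t = -0.9586, ds/dtau = -0.3027, dt/dtau = 0.1543

Answer: s = 0.4177, t = -0.9586, ds/dtau = -0.3027, dt/dtau = 0.1543


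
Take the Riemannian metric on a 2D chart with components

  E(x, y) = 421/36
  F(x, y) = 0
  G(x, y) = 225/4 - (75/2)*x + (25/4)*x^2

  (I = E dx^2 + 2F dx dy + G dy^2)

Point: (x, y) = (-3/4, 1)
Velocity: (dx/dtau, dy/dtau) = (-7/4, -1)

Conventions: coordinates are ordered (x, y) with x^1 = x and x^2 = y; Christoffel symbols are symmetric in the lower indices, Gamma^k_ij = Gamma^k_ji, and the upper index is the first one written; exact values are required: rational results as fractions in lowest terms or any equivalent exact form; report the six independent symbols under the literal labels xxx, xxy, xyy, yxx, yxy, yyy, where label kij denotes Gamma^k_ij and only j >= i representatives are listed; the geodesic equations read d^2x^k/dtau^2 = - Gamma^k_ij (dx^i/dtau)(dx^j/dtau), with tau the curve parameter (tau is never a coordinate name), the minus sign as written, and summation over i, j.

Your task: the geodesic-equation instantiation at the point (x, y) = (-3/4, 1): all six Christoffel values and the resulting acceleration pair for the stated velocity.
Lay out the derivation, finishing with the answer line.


E = 421/36, F = 0, G = 5625/64 at the point
E_x = 0, E_y = 0, F_x = 0, F_y = 0, G_x = -375/8, G_y = 0
EG - F^2 = 263125/256;  g^inv = (256/263125) * [[5625/64, 0], [0, 421/36]]
first-kind symbols [ij,l] = (1/2)(d_i g_jl + d_j g_il - d_l g_ij): [xx,x] = E_x/2 = 0, [xx,y] = F_x - E_y/2 = 0, [xy,x] = E_y/2 = 0, [xy,y] = G_x/2 = -375/16, [yy,x] = F_y - G_x/2 = 375/16, [yy,y] = G_y/2 = 0
Gamma^x_ij = (G*[ij,x] - F*[ij,y])/(EG - F^2), Gamma^y_ij = (E*[ij,y] - F*[ij,x])/(EG - F^2)
Gamma_xxx = 0, Gamma_xxy = 0, Gamma_xyy = 3375/1684, Gamma_yxx = 0, Gamma_yxy = -4/15, Gamma_yyy = 0
d^2x/dtau^2 = -(Gamma_xxx*(-7/4)^2 + 2*Gamma_xxy*(-7/4)*(-1) + Gamma_xyy*(-1)^2) = -3375/1684
d^2y/dtau^2 = -(Gamma_yxx*(-7/4)^2 + 2*Gamma_yxy*(-7/4)*(-1) + Gamma_yyy*(-1)^2) = 14/15

Answer: Gamma_xxx = 0, Gamma_xxy = 0, Gamma_xyy = 3375/1684, Gamma_yxx = 0, Gamma_yxy = -4/15, Gamma_yyy = 0; accelerations (d^2x/dtau^2, d^2y/dtau^2) = (-3375/1684, 14/15)


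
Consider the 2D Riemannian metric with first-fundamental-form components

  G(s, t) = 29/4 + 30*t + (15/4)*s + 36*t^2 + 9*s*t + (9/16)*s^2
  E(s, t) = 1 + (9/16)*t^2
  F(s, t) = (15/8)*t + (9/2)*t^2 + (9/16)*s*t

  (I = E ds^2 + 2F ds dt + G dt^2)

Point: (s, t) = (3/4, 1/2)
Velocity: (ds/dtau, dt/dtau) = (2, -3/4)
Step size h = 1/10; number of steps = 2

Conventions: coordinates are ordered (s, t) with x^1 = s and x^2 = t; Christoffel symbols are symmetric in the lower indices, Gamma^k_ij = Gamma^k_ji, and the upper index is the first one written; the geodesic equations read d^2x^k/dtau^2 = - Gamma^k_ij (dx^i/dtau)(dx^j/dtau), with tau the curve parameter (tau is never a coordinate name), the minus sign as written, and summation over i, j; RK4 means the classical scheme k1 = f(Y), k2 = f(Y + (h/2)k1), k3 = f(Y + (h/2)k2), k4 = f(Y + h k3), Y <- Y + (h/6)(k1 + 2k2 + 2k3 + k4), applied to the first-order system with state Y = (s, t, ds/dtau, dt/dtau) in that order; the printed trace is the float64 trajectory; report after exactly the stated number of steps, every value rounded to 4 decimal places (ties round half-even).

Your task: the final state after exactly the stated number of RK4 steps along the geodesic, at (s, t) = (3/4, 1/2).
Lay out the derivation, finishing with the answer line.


f(Y) = (ds/dtau, dt/dtau, -Gamma^s_ij Y'^i Y'^j, -Gamma^t_ij Y'^i Y'^j) with the Gammas evaluated at the stage position; h = 0.100000; intermediate values shown to 6 dp
step 0: s = 0.7500, t = 0.5000, ds/dtau = 2.0000, dt/dtau = -0.7500
step 1:
  k1: at (s, t) = (0.750000, 0.500000), (ds/dtau, dt/dtau) = (2.000000, -0.750000); Gamma_sss = 0.000000, Gamma_sst = 0.007422, Gamma_stt = 0.059375, Gamma_tss = 0.000000, Gamma_tst = 0.119988, Gamma_ttt = 0.959901; k1 = (2.000000, -0.750000, -0.011133, -0.179981)
  k2: at (s, t) = (0.850000, 0.462500), (ds/dtau, dt/dtau) = (1.999443, -0.758999); Gamma_sss = 0.000000, Gamma_sst = 0.007211, Gamma_stt = 0.057688, Gamma_tss = 0.000000, Gamma_tst = 0.122911, Gamma_ttt = 0.983287; k2 = (1.999443, -0.758999, -0.011346, -0.193398)
  k3: at (s, t) = (0.849972, 0.462050), (ds/dtau, dt/dtau) = (1.999433, -0.759670); Gamma_sss = 0.000000, Gamma_sst = 0.007210, Gamma_stt = 0.057683, Gamma_tss = 0.000000, Gamma_tst = 0.122965, Gamma_ttt = 0.983718; k3 = (1.999433, -0.759670, -0.011385, -0.194158)
  k4: at (s, t) = (0.949943, 0.424033), (ds/dtau, dt/dtau) = (1.998861, -0.769416); Gamma_sss = 0.000000, Gamma_sst = 0.006966, Gamma_stt = 0.055728, Gamma_tss = 0.000000, Gamma_tst = 0.126094, Gamma_ttt = 1.008753; k4 = (1.998861, -0.769416, -0.011564, -0.209328)
  Y <- Y + (h/6)(k1 + 2k2 + 2k3 + k4): s = 0.9499, t = 0.4241, ds/dtau = 1.9989, dt/dtau = -0.7694
step 2:
  k1: at (s, t) = (0.949944, 0.424054), (ds/dtau, dt/dtau) = (1.998864, -0.769407); Gamma_sss = 0.000000, Gamma_sst = 0.006966, Gamma_stt = 0.055729, Gamma_tss = 0.000000, Gamma_tst = 0.126092, Gamma_ttt = 1.008732; k1 = (1.998864, -0.769407, -0.011564, -0.209314)
  k2: at (s, t) = (1.049887, 0.385584), (ds/dtau, dt/dtau) = (1.998286, -0.779873); Gamma_sss = 0.000000, Gamma_sst = 0.006683, Gamma_stt = 0.053464, Gamma_tss = 0.000000, Gamma_tst = 0.129436, Gamma_ttt = 1.035484; k2 = (1.998286, -0.779873, -0.011687, -0.226356)
  k3: at (s, t) = (1.049858, 0.385060), (ds/dtau, dt/dtau) = (1.998280, -0.780725); Gamma_sss = 0.000000, Gamma_sst = 0.006681, Gamma_stt = 0.053450, Gamma_tss = 0.000000, Gamma_tst = 0.129505, Gamma_ttt = 1.036037; k3 = (1.998280, -0.780725, -0.011733, -0.227415)
  k4: at (s, t) = (1.149772, 0.345982), (ds/dtau, dt/dtau) = (1.997691, -0.792149); Gamma_sss = 0.000000, Gamma_sst = 0.006351, Gamma_stt = 0.050811, Gamma_tss = 0.000000, Gamma_tst = 0.133109, Gamma_ttt = 1.064871; k4 = (1.997691, -0.792149, -0.011782, -0.246925)
  Y <- Y + (h/6)(k1 + 2k2 + 2k3 + k4): s = 1.1498, t = 0.3460, ds/dtau = 1.9977, dt/dtau = -0.7921

Answer: s = 1.1498, t = 0.3460, ds/dtau = 1.9977, dt/dtau = -0.7921


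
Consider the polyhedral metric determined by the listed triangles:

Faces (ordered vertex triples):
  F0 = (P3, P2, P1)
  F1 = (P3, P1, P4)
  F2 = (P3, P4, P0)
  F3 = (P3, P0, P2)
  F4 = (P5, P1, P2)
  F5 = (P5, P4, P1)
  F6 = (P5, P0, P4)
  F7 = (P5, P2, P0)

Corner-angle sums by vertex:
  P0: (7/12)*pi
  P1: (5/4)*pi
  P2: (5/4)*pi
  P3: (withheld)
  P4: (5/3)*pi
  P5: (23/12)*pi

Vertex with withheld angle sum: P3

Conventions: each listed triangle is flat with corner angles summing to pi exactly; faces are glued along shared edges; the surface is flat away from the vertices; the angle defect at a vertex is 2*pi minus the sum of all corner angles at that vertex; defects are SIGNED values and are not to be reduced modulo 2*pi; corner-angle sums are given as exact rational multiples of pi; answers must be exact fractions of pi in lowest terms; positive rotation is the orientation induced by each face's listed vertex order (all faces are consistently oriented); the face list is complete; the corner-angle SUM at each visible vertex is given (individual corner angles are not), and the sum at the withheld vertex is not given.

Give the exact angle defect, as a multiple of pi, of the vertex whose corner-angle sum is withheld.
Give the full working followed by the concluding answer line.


V = 6, E = 12, F = 8; chi = V - E + F = 2
Gauss-Bonnet: total defect = 2*pi*chi = 4*pi; visible defects sum to (10/3)*pi

Answer: defect(P3) = (2/3)*pi


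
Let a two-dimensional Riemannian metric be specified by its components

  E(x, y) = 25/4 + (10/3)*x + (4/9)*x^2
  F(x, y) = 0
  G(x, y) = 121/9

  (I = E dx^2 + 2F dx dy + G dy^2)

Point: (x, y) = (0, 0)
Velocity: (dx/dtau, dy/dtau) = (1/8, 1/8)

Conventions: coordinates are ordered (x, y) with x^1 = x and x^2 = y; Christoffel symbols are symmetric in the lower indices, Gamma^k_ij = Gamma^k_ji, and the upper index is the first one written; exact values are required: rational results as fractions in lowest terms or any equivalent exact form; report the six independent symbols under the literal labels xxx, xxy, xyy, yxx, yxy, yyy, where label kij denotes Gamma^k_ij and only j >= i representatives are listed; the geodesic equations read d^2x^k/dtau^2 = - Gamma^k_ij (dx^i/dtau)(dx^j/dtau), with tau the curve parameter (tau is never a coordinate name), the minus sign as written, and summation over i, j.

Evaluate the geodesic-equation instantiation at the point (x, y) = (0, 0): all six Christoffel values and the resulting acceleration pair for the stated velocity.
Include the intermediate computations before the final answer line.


E = 25/4, F = 0, G = 121/9 at the point
E_x = 10/3, E_y = 0, F_x = 0, F_y = 0, G_x = 0, G_y = 0
EG - F^2 = 3025/36;  g^inv = (36/3025) * [[121/9, 0], [0, 25/4]]
first-kind symbols [ij,l] = (1/2)(d_i g_jl + d_j g_il - d_l g_ij): [xx,x] = E_x/2 = 5/3, [xx,y] = F_x - E_y/2 = 0, [xy,x] = E_y/2 = 0, [xy,y] = G_x/2 = 0, [yy,x] = F_y - G_x/2 = 0, [yy,y] = G_y/2 = 0
Gamma^x_ij = (G*[ij,x] - F*[ij,y])/(EG - F^2), Gamma^y_ij = (E*[ij,y] - F*[ij,x])/(EG - F^2)
Gamma_xxx = 4/15, Gamma_xxy = 0, Gamma_xyy = 0, Gamma_yxx = 0, Gamma_yxy = 0, Gamma_yyy = 0
d^2x/dtau^2 = -(Gamma_xxx*(1/8)^2 + 2*Gamma_xxy*(1/8)*(1/8) + Gamma_xyy*(1/8)^2) = -1/240
d^2y/dtau^2 = -(Gamma_yxx*(1/8)^2 + 2*Gamma_yxy*(1/8)*(1/8) + Gamma_yyy*(1/8)^2) = 0

Answer: Gamma_xxx = 4/15, Gamma_xxy = 0, Gamma_xyy = 0, Gamma_yxx = 0, Gamma_yxy = 0, Gamma_yyy = 0; accelerations (d^2x/dtau^2, d^2y/dtau^2) = (-1/240, 0)


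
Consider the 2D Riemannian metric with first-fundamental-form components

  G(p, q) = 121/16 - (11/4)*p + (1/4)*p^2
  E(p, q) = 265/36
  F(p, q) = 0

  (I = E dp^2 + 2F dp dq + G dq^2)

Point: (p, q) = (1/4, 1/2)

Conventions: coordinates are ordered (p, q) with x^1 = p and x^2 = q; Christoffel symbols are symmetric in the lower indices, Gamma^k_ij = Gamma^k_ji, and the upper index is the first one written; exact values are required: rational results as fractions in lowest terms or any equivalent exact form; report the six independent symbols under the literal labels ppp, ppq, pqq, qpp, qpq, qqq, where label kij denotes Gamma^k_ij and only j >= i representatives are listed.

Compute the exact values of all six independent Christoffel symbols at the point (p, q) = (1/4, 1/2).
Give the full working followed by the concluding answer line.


E = 265/36, F = 0, G = 441/64 at the point
E_p = 0, E_q = 0, F_p = 0, F_q = 0, G_p = -21/8, G_q = 0
EG - F^2 = 12985/256;  g^inv = (256/12985) * [[441/64, 0], [0, 265/36]]
first-kind symbols [ij,l] = (1/2)(d_i g_jl + d_j g_il - d_l g_ij): [pp,p] = E_p/2 = 0, [pp,q] = F_p - E_q/2 = 0, [pq,p] = E_q/2 = 0, [pq,q] = G_p/2 = -21/16, [qq,p] = F_q - G_p/2 = 21/16, [qq,q] = G_q/2 = 0
Gamma^p_ij = (G*[ij,p] - F*[ij,q])/(EG - F^2), Gamma^q_ij = (E*[ij,q] - F*[ij,p])/(EG - F^2)

Answer: Gamma_ppp = 0, Gamma_ppq = 0, Gamma_pqq = 189/1060, Gamma_qpp = 0, Gamma_qpq = -4/21, Gamma_qqq = 0


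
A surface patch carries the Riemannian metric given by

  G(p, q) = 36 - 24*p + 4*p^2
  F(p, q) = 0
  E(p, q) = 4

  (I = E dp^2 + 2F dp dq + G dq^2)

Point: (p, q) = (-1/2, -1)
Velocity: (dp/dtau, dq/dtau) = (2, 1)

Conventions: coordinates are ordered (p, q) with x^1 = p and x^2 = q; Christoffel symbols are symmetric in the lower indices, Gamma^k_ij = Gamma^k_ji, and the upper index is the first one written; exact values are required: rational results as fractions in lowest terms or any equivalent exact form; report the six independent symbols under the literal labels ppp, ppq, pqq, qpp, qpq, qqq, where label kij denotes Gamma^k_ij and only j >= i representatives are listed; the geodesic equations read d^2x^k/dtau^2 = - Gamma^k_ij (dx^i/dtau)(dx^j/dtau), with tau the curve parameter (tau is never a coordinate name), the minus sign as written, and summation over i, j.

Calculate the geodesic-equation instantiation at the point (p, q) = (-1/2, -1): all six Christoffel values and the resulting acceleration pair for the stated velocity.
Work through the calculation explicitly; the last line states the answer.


E = 4, F = 0, G = 49 at the point
E_p = 0, E_q = 0, F_p = 0, F_q = 0, G_p = -28, G_q = 0
EG - F^2 = 196;  g^inv = (1/196) * [[49, 0], [0, 4]]
first-kind symbols [ij,l] = (1/2)(d_i g_jl + d_j g_il - d_l g_ij): [pp,p] = E_p/2 = 0, [pp,q] = F_p - E_q/2 = 0, [pq,p] = E_q/2 = 0, [pq,q] = G_p/2 = -14, [qq,p] = F_q - G_p/2 = 14, [qq,q] = G_q/2 = 0
Gamma^p_ij = (G*[ij,p] - F*[ij,q])/(EG - F^2), Gamma^q_ij = (E*[ij,q] - F*[ij,p])/(EG - F^2)
Gamma_ppp = 0, Gamma_ppq = 0, Gamma_pqq = 7/2, Gamma_qpp = 0, Gamma_qpq = -2/7, Gamma_qqq = 0
d^2p/dtau^2 = -(Gamma_ppp*(2)^2 + 2*Gamma_ppq*(2)*(1) + Gamma_pqq*(1)^2) = -7/2
d^2q/dtau^2 = -(Gamma_qpp*(2)^2 + 2*Gamma_qpq*(2)*(1) + Gamma_qqq*(1)^2) = 8/7

Answer: Gamma_ppp = 0, Gamma_ppq = 0, Gamma_pqq = 7/2, Gamma_qpp = 0, Gamma_qpq = -2/7, Gamma_qqq = 0; accelerations (d^2p/dtau^2, d^2q/dtau^2) = (-7/2, 8/7)


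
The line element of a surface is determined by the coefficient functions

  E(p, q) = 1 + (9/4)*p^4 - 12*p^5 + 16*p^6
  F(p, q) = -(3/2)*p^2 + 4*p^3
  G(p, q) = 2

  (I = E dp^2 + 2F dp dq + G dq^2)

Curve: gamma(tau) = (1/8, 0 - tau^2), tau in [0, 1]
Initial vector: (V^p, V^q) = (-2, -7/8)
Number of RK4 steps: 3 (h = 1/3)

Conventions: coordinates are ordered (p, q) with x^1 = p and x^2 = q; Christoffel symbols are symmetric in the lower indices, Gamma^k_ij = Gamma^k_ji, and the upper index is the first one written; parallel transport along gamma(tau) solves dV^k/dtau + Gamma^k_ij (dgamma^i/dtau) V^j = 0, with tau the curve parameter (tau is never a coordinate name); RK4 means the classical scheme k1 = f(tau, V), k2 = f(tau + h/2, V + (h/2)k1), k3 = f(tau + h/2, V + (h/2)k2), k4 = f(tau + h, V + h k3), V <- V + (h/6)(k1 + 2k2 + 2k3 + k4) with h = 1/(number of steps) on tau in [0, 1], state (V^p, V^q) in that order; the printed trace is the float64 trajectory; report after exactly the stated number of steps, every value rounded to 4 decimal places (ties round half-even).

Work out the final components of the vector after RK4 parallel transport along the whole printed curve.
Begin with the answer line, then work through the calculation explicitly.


Answer: V^p = -2.0000, V^q = -0.8750

gamma'(tau) = (0, -2*tau); f(tau, V)^k = -Gamma^k_ij(gamma(tau)) gamma'^i(tau) V^j; h = 1/3; intermediate values shown to 6 dp
curve data and Christoffel symbols at the stage parameters:
  tau = 0.000000: gamma = (0.125000, 0.000000), gamma' = (0.000000, 0.000000); Gamma_ppp = 0.001465, Gamma_ppq = 0.000000, Gamma_pqq = 0.000000, Gamma_qpp = -0.093739, Gamma_qpq = 0.000000, Gamma_qqq = 0.000000
  tau = 0.166667: gamma = (0.125000, -0.027778), gamma' = (0.000000, -0.333333); Gamma_ppp = 0.001465, Gamma_ppq = 0.000000, Gamma_pqq = 0.000000, Gamma_qpp = -0.093739, Gamma_qpq = 0.000000, Gamma_qqq = 0.000000
  tau = 0.333333: gamma = (0.125000, -0.111111), gamma' = (0.000000, -0.666667); Gamma_ppp = 0.001465, Gamma_ppq = 0.000000, Gamma_pqq = 0.000000, Gamma_qpp = -0.093739, Gamma_qpq = 0.000000, Gamma_qqq = 0.000000
  tau = 0.500000: gamma = (0.125000, -0.250000), gamma' = (0.000000, -1.000000); Gamma_ppp = 0.001465, Gamma_ppq = 0.000000, Gamma_pqq = 0.000000, Gamma_qpp = -0.093739, Gamma_qpq = 0.000000, Gamma_qqq = 0.000000
  tau = 0.666667: gamma = (0.125000, -0.444444), gamma' = (0.000000, -1.333333); Gamma_ppp = 0.001465, Gamma_ppq = 0.000000, Gamma_pqq = 0.000000, Gamma_qpp = -0.093739, Gamma_qpq = 0.000000, Gamma_qqq = 0.000000
  tau = 0.833333: gamma = (0.125000, -0.694444), gamma' = (0.000000, -1.666667); Gamma_ppp = 0.001465, Gamma_ppq = 0.000000, Gamma_pqq = 0.000000, Gamma_qpp = -0.093739, Gamma_qpq = 0.000000, Gamma_qqq = 0.000000
  tau = 1.000000: gamma = (0.125000, -1.000000), gamma' = (0.000000, -2.000000); Gamma_ppp = 0.001465, Gamma_ppq = 0.000000, Gamma_pqq = 0.000000, Gamma_qpp = -0.093739, Gamma_qpq = 0.000000, Gamma_qqq = 0.000000
step 0: V^p = -2.0000, V^q = -0.8750
step 1: k1 = (0.000000, 0.000000), k2 = (0.000000, 0.000000), k3 = (0.000000, 0.000000), k4 = (0.000000, 0.000000); V <- V + (h/6)(k1 + 2k2 + 2k3 + k4): V^p = -2.0000, V^q = -0.8750
step 2: k1 = (0.000000, 0.000000), k2 = (0.000000, 0.000000), k3 = (0.000000, 0.000000), k4 = (0.000000, 0.000000); V <- V + (h/6)(k1 + 2k2 + 2k3 + k4): V^p = -2.0000, V^q = -0.8750
step 3: k1 = (0.000000, 0.000000), k2 = (0.000000, 0.000000), k3 = (0.000000, 0.000000), k4 = (0.000000, 0.000000); V <- V + (h/6)(k1 + 2k2 + 2k3 + k4): V^p = -2.0000, V^q = -0.8750
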